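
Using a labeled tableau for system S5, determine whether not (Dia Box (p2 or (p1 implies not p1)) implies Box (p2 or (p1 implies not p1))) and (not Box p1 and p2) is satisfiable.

1. not (Dia Box (p2 or (p1 implies not p1)) implies Box (p2 or (p1 implies not p1))) and (not Box p1 and p2), w0
2. not (Dia Box (p2 or (p1 implies not p1)) implies Box (p2 or (p1 implies not p1))), w0
3. not Box p1 and p2, w0
4. Dia Box (p2 or (p1 implies not p1)), w0
5. not Box (p2 or (p1 implies not p1)), w0
6. not Box p1, w0
7. p2, w0
8. Box (p2 or (p1 implies not p1)), w1
9. p2 or (p1 implies not p1), w0
10. p2 or (p1 implies not p1), w1
11. p1 implies not p1, w0
12. p1 implies not p1, w1
13. not p1, w0
14. not p1, w1
15. not (p2 or (p1 implies not p1)), w2
16. not p2, w2
17. not (p1 implies not p1), w2
18. p1, w2
19. p2 or (p1 implies not p1), w2
20. p1 implies not p1, w2
21. not p1, w2
Accessibility: w0Rw0, w0Rw1, w0Rw2, w1Rw0, w1Rw1, w1Rw2, w2Rw0, w2Rw1, w2Rw2
Branch closes: p1 and not p1 both at w2.
All branches of the tableau close; one closing branch shown above.

Unsatisfiable (every branch closes)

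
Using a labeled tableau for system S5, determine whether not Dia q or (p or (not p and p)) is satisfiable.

Satisfiable

1. not Dia q or (p or (not p and p)), w0
2. p or (not p and p), w0
3. p, w0
Accessibility: w0Rw0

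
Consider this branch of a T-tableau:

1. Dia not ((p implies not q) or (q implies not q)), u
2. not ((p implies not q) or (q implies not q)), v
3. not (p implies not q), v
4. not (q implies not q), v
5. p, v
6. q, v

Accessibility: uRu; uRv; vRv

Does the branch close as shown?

There is no literal clash: for every atom and world, at most one sign appears.

Not closed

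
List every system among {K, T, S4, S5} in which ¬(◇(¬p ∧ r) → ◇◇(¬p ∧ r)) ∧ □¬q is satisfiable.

K

T-tableau for the formula:
1. ¬(◇(¬p ∧ r) → ◇◇(¬p ∧ r)) ∧ □¬q, w0
2. ¬(◇(¬p ∧ r) → ◇◇(¬p ∧ r)), w0   [∧-rule on 1]
3. □¬q, w0   [∧-rule on 1]
4. ◇(¬p ∧ r), w0   [¬→-rule on 2]
5. ¬◇◇(¬p ∧ r), w0   [¬→-rule on 2]
6. ¬q, w0   [□-rule on 3 via w0Rw0]
7. ¬◇(¬p ∧ r), w0   [¬◇-rule on 5 via w0Rw0]
8. ¬(¬p ∧ r), w0   [¬◇-rule on 7 via w0Rw0]
9. ¬r, w0   [¬∧-rule on 8 (branches; this branch)]
10. ¬p ∧ r, w1   [◇-rule on 4: fresh world w1, w0Rw1]
11. ¬p, w1   [∧-rule on 10]
12. r, w1   [∧-rule on 10]
13. ¬q, w1   [□-rule on 3 via w0Rw1]
14. ¬◇(¬p ∧ r), w1   [¬◇-rule on 5 via w0Rw1]
15. ¬(¬p ∧ r), w1   [¬◇-rule on 7 via w0Rw1]
16. ¬r, w1   [¬∧-rule on 15 (branches; this branch)]
Accessibility: w0Rw0, w0Rw1, w1Rw1
Branch closes: r and ¬r both at w1.
Every branch closes (one shown): unsatisfiable in T, hence also in S4, S5 (every S4/S5-frame is a T-frame).
K-tableau for the formula:
1. ¬(◇(¬p ∧ r) → ◇◇(¬p ∧ r)) ∧ □¬q, w0
2. ¬(◇(¬p ∧ r) → ◇◇(¬p ∧ r)), w0   [∧-rule on 1]
3. □¬q, w0   [∧-rule on 1]
4. ◇(¬p ∧ r), w0   [¬→-rule on 2]
5. ¬◇◇(¬p ∧ r), w0   [¬→-rule on 2]
6. ¬p ∧ r, w1   [◇-rule on 4: fresh world w1, w0Rw1]
7. ¬p, w1   [∧-rule on 6]
8. r, w1   [∧-rule on 6]
9. ¬q, w1   [□-rule on 3 via w0Rw1]
10. ¬◇(¬p ∧ r), w1   [¬◇-rule on 5 via w0Rw1]
Accessibility: w0Rw1
Complete open branch: satisfiable in K.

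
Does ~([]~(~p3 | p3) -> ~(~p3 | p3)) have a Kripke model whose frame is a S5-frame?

Unsatisfiable (every branch closes)

1. ~([]~(~p3 | p3) -> ~(~p3 | p3)), w0
2. []~(~p3 | p3), w0
3. ~p3 | p3, w0
4. ~(~p3 | p3), w0
5. p3, w0
6. ~p3, w0
Accessibility: w0Rw0
Branch closes: p3 and ~p3 both at w0.
(One branch shown.) All branches close.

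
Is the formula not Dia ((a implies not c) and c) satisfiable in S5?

Satisfiable

1. not Dia ((a implies not c) and c), 0
2. not ((a implies not c) and c), 0
3. not c, 0
Accessibility: 0R0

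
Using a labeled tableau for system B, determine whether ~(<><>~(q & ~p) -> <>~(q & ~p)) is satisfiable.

Yes, satisfiable

1. ~(<><>~(q & ~p) -> <>~(q & ~p)), w0
2. <><>~(q & ~p), w0
3. ~<>~(q & ~p), w0
4. q & ~p, w0
5. q, w0
6. ~p, w0
7. <>~(q & ~p), w1
8. q & ~p, w1
9. q, w1
10. ~p, w1
11. ~(q & ~p), w2
12. p, w2
Accessibility: w0Rw0, w0Rw1, w1Rw0, w1Rw1, w1Rw2, w2Rw1, w2Rw2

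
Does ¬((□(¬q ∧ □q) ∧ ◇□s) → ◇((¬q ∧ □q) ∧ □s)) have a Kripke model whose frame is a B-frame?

1. ¬((□(¬q ∧ □q) ∧ ◇□s) → ◇((¬q ∧ □q) ∧ □s)), w0
2. □(¬q ∧ □q) ∧ ◇□s, w0
3. ¬◇((¬q ∧ □q) ∧ □s), w0
4. □(¬q ∧ □q), w0
5. ◇□s, w0
6. ¬((¬q ∧ □q) ∧ □s), w0
7. ¬q ∧ □q, w0
8. ¬q, w0
9. □q, w0
10. q, w0
Accessibility: w0Rw0
Branch closes: q and ¬q both at w0.
Every branch closes; the branch above is one of them.

Unsatisfiable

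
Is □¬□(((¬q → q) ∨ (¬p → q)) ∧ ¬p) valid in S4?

Tableau for the negation ¬□¬□(((¬q → q) ∨ (¬p → q)) ∧ ¬p):
1. ¬□¬□(((¬q → q) ∨ (¬p → q)) ∧ ¬p), w0
2. □(((¬q → q) ∨ (¬p → q)) ∧ ¬p), w1   [¬□-rule on 1: fresh world w1, w0Rw1]
3. ((¬q → q) ∨ (¬p → q)) ∧ ¬p, w1   [□-rule on 2 via w1Rw1]
4. (¬q → q) ∨ (¬p → q), w1   [∧-rule on 3]
5. ¬p, w1   [∧-rule on 3]
6. ¬p → q, w1   [∨-rule on 4 (branches; this branch)]
7. q, w1   [→-rule on 6 (branches; this branch)]
Accessibility: w0Rw0, w0Rw1, w1Rw1
The negation has an open branch (countermodel exists).

No, not valid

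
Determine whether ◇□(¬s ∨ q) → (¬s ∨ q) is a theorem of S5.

Tableau for the negation ¬(◇□(¬s ∨ q) → (¬s ∨ q)):
1. ¬(◇□(¬s ∨ q) → (¬s ∨ q)), 0
2. ◇□(¬s ∨ q), 0
3. ¬(¬s ∨ q), 0
4. s, 0
5. ¬q, 0
6. □(¬s ∨ q), 1
7. ¬s ∨ q, 0
8. ¬s ∨ q, 1
9. q, 0
Accessibility: 0R0, 0R1, 1R0, 1R1
Branch closes: q and ¬q both at 0.
Every branch of the negation's tableau closes; the branch above is one of them.

Valid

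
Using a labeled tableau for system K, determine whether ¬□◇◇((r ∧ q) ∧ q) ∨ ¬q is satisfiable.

Satisfiable

1. ¬□◇◇((r ∧ q) ∧ q) ∨ ¬q, w0
2. ¬q, w0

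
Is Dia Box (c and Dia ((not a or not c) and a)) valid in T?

Tableau for the negation not Dia Box (c and Dia ((not a or not c) and a)):
1. not Dia Box (c and Dia ((not a or not c) and a)), w0
2. not Box (c and Dia ((not a or not c) and a)), w0
3. not (c and Dia ((not a or not c) and a)), w1
4. not Box (c and Dia ((not a or not c) and a)), w1
5. not Dia ((not a or not c) and a), w1
6. not ((not a or not c) and a), w1
7. not a, w1
8. not (c and Dia ((not a or not c) and a)), w2
9. not ((not a or not c) and a), w2
10. not Dia ((not a or not c) and a), w2
11. not a, w2
Accessibility: w0Rw0, w0Rw1, w1Rw1, w1Rw2, w2Rw2
The negation has an open branch (countermodel exists).

No, not valid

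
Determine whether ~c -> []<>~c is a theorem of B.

Valid

Tableau for the negation ~(~c -> []<>~c):
1. ~(~c -> []<>~c), 0
2. ~c, 0
3. ~[]<>~c, 0
4. ~<>~c, 1
5. c, 0
Accessibility: 0R0, 0R1, 1R0, 1R1
Branch closes: c and ~c both at 0.
Every branch of the negation's tableau closes; the branch above is one of them.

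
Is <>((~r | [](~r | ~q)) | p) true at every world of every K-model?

Not valid

Tableau for the negation ~<>((~r | [](~r | ~q)) | p):
1. ~<>((~r | [](~r | ~q)) | p), 0
The negation has an open branch (countermodel exists).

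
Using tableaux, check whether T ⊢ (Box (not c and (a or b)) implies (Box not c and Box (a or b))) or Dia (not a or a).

Tableau for the negation not ((Box (not c and (a or b)) implies (Box not c and Box (a or b))) or Dia (not a or a)):
1. not ((Box (not c and (a or b)) implies (Box not c and Box (a or b))) or Dia (not a or a)), 0
2. not (Box (not c and (a or b)) implies (Box not c and Box (a or b))), 0
3. not Dia (not a or a), 0
4. Box (not c and (a or b)), 0
5. not (Box not c and Box (a or b)), 0
6. not (not a or a), 0
7. a, 0
8. not a, 0
Accessibility: 0R0
Branch closes: a and not a both at 0.
Every branch of the negation's tableau closes; the branch above is one of them.

Yes, valid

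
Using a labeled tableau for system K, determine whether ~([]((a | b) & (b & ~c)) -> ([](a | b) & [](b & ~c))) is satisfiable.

1. ~([]((a | b) & (b & ~c)) -> ([](a | b) & [](b & ~c))), w0
2. []((a | b) & (b & ~c)), w0   [~->-rule on 1]
3. ~([](a | b) & [](b & ~c)), w0   [~->-rule on 1]
4. ~[](b & ~c), w0   [~&-rule on 3 (branches; this branch)]
5. ~(b & ~c), w1   [~[]-rule on 4: fresh world w1, w0Rw1]
6. (a | b) & (b & ~c), w1   [[]-rule on 2 via w0Rw1]
7. a | b, w1   [&-rule on 6]
8. b & ~c, w1   [&-rule on 6]
9. b, w1   [&-rule on 8]
10. ~c, w1   [&-rule on 8]
11. c, w1   [~&-rule on 5 (branches; this branch)]
Accessibility: w0Rw1
Branch closes: c and ~c both at w1.
Every branch closes; the branch above is one of them.

Unsatisfiable (every branch closes)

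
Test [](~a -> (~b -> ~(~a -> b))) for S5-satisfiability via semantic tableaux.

Satisfiable (open branch found)

1. [](~a -> (~b -> ~(~a -> b))), 0
2. ~a -> (~b -> ~(~a -> b)), 0
3. ~b -> ~(~a -> b), 0
4. ~(~a -> b), 0
5. ~a, 0
6. ~b, 0
Accessibility: 0R0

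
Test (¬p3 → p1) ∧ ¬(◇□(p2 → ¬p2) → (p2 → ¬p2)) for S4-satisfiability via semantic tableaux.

Yes, satisfiable

1. (¬p3 → p1) ∧ ¬(◇□(p2 → ¬p2) → (p2 → ¬p2)), w0
2. ¬p3 → p1, w0
3. ¬(◇□(p2 → ¬p2) → (p2 → ¬p2)), w0
4. ◇□(p2 → ¬p2), w0
5. ¬(p2 → ¬p2), w0
6. p2, w0
7. p1, w0
8. □(p2 → ¬p2), w1
9. p2 → ¬p2, w1
10. ¬p2, w1
Accessibility: w0Rw0, w0Rw1, w1Rw1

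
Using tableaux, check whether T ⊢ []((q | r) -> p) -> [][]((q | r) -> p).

No, not valid

Tableau for the negation ~([]((q | r) -> p) -> [][]((q | r) -> p)):
1. ~([]((q | r) -> p) -> [][]((q | r) -> p)), 0
2. []((q | r) -> p), 0   [~->-rule on 1]
3. ~[][]((q | r) -> p), 0   [~->-rule on 1]
4. (q | r) -> p, 0   [[]-rule on 2 via 0R0]
5. p, 0   [->-rule on 4 (branches; this branch)]
6. ~[]((q | r) -> p), 1   [~[]-rule on 3: fresh world 1, 0R1]
7. (q | r) -> p, 1   [[]-rule on 2 via 0R1]
8. p, 1   [->-rule on 7 (branches; this branch)]
9. ~((q | r) -> p), 2   [~[]-rule on 6: fresh world 2, 1R2]
10. q | r, 2   [~->-rule on 9]
11. ~p, 2   [~->-rule on 9]
12. r, 2   [|-rule on 10 (branches; this branch)]
Accessibility: 0R0, 0R1, 1R1, 1R2, 2R2
The negation has an open branch (countermodel exists).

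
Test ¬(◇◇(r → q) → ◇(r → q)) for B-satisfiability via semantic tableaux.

1. ¬(◇◇(r → q) → ◇(r → q)), w0
2. ◇◇(r → q), w0
3. ¬◇(r → q), w0
4. ¬(r → q), w0
5. r, w0
6. ¬q, w0
7. ◇(r → q), w1
8. ¬(r → q), w1
9. r, w1
10. ¬q, w1
11. r → q, w2
12. q, w2
Accessibility: w0Rw0, w0Rw1, w1Rw0, w1Rw1, w1Rw2, w2Rw1, w2Rw2

Yes, satisfiable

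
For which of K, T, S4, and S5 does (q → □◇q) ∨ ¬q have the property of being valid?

S5

S5-tableau for the negation ¬((q → □◇q) ∨ ¬q):
1. ¬((q → □◇q) ∨ ¬q), w0
2. ¬(q → □◇q), w0   [¬∨-rule on 1]
3. q, w0   [¬∨-rule on 1]
4. ¬□◇q, w0   [¬→-rule on 2]
5. ¬◇q, w1   [¬□-rule on 4: fresh world w1, w0Rw1]
6. ¬q, w0   [¬◇-rule on 5 via w1Rw0]
Accessibility: w0Rw0, w0Rw1, w1Rw0, w1Rw1
Branch closes: q and ¬q both at w0.
Every branch closes (one shown): valid in S5.
S4-tableau for the negation ¬((q → □◇q) ∨ ¬q):
1. ¬((q → □◇q) ∨ ¬q), w0
2. ¬(q → □◇q), w0   [¬∨-rule on 1]
3. q, w0   [¬∨-rule on 1]
4. ¬□◇q, w0   [¬→-rule on 2]
5. ¬◇q, w1   [¬□-rule on 4: fresh world w1, w0Rw1]
6. ¬q, w1   [¬◇-rule on 5 via w1Rw1]
Accessibility: w0Rw0, w0Rw1, w1Rw1
Complete open branch: countermodel on an S4-frame, so not valid in S4, nor in K, T (the same frame is also a K-frame and a T-frame).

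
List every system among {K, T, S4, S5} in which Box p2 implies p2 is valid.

T, S4, S5

K-tableau for the negation not (Box p2 implies p2):
1. not (Box p2 implies p2), w0
2. Box p2, w0
3. not p2, w0
Complete open branch: countermodel on a K-frame, so not valid in K.
T-tableau for the negation not (Box p2 implies p2):
1. not (Box p2 implies p2), w0
2. Box p2, w0
3. not p2, w0
4. p2, w0
Accessibility: w0Rw0
Branch closes: p2 and not p2 both at w0.
Every branch closes (one shown): valid in T, hence also in S4, S5 (every theorem of T is a theorem of S4 and S5).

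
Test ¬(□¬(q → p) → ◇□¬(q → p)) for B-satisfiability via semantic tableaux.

Unsatisfiable (every branch closes)

1. ¬(□¬(q → p) → ◇□¬(q → p)), w0
2. □¬(q → p), w0   [¬→-rule on 1]
3. ¬◇□¬(q → p), w0   [¬→-rule on 1]
4. ¬(q → p), w0   [□-rule on 2 via w0Rw0]
5. q, w0   [¬→-rule on 4]
6. ¬p, w0   [¬→-rule on 4]
7. ¬□¬(q → p), w0   [¬◇-rule on 3 via w0Rw0]
8. q → p, w1   [¬□-rule on 7: fresh world w1, w0Rw1]
9. ¬(q → p), w1   [□-rule on 2 via w0Rw1]
10. q, w1   [¬→-rule on 9]
11. ¬p, w1   [¬→-rule on 9]
12. ¬□¬(q → p), w1   [¬◇-rule on 3 via w0Rw1]
13. p, w1   [→-rule on 8 (branches; this branch)]
Accessibility: w0Rw0, w0Rw1, w1Rw0, w1Rw1
Branch closes: p and ¬p both at w1.
Every branch closes; the branch above is one of them.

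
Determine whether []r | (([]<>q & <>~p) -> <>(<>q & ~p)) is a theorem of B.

Valid

Tableau for the negation ~([]r | (([]<>q & <>~p) -> <>(<>q & ~p))):
1. ~([]r | (([]<>q & <>~p) -> <>(<>q & ~p))), 0
2. ~[]r, 0   [~|-rule on 1]
3. ~(([]<>q & <>~p) -> <>(<>q & ~p)), 0   [~|-rule on 1]
4. []<>q & <>~p, 0   [~->-rule on 3]
5. ~<>(<>q & ~p), 0   [~->-rule on 3]
6. []<>q, 0   [&-rule on 4]
7. <>~p, 0   [&-rule on 4]
8. ~(<>q & ~p), 0   [~<>-rule on 5 via 0R0]
9. <>q, 0   [[]-rule on 6 via 0R0]
10. p, 0   [~&-rule on 8 (branches; this branch)]
11. ~r, 1   [~[]-rule on 2: fresh world 1, 0R1]
12. ~(<>q & ~p), 1   [~<>-rule on 5 via 0R1]
13. <>q, 1   [[]-rule on 6 via 0R1]
14. p, 1   [~&-rule on 12 (branches; this branch)]
15. ~p, 2   [<>-rule on 7: fresh world 2, 0R2]
16. ~(<>q & ~p), 2   [~<>-rule on 5 via 0R2]
17. <>q, 2   [[]-rule on 6 via 0R2]
18. ~<>q, 2   [~&-rule on 16 (branches; this branch)]
19. ~q, 0   [~<>-rule on 18 via 2R0]
20. ~q, 2   [~<>-rule on 18 via 2R2]
21. q, 3   [<>-rule on 9: fresh world 3, 0R3]
22. ~(<>q & ~p), 3   [~<>-rule on 5 via 0R3]
23. <>q, 3   [[]-rule on 6 via 0R3]
24. p, 3   [~&-rule on 22 (branches; this branch)]
25. q, 4   [<>-rule on 13: fresh world 4, 1R4]
26. q, 5   [<>-rule on 17: fresh world 5, 2R5]
27. ~q, 5   [~<>-rule on 18 via 2R5]
Accessibility: 0R0, 0R1, 0R2, 0R3, 1R0, 1R1, 1R4, 2R0, 2R2, 2R5, 3R0, 3R3, 4R1, 4R4, 5R2, 5R5
Branch closes: q and ~q both at 5.
Every branch of the negation's tableau closes; the branch above is one of them.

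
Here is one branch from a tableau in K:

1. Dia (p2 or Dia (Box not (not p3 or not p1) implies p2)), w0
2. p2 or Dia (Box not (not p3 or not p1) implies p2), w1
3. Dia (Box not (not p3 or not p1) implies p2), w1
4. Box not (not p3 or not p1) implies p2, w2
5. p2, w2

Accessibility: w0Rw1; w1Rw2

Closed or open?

There is no literal clash: for every atom and world, at most one sign appears.

Not closed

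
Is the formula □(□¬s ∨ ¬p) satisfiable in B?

Satisfiable (open branch found)

1. □(□¬s ∨ ¬p), w0
2. □¬s ∨ ¬p, w0
3. ¬p, w0
Accessibility: w0Rw0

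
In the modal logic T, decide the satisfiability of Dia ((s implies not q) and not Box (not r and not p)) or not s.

1. Dia ((s implies not q) and not Box (not r and not p)) or not s, w0
2. not s, w0
Accessibility: w0Rw0

Satisfiable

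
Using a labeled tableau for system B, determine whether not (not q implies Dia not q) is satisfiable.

1. not (not q implies Dia not q), 0
2. not q, 0
3. not Dia not q, 0
4. q, 0
Accessibility: 0R0
Branch closes: q and not q both at 0.
Every branch closes; the branch above is one of them.

Unsatisfiable (every branch closes)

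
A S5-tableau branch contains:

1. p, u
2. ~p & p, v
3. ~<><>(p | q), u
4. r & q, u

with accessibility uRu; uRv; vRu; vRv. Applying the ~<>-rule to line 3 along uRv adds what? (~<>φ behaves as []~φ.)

~<>(p | q), v

~<>φ behaves as []~φ: propagate the negated body to each accessible world.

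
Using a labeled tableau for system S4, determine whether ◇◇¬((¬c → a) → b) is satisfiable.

1. ◇◇¬((¬c → a) → b), w0
2. ◇¬((¬c → a) → b), w1   [◇-rule on 1: fresh world w1, w0Rw1]
3. ¬((¬c → a) → b), w2   [◇-rule on 2: fresh world w2, w1Rw2]
4. ¬c → a, w2   [¬→-rule on 3]
5. ¬b, w2   [¬→-rule on 3]
6. a, w2   [→-rule on 4 (branches; this branch)]
Accessibility: w0Rw0, w0Rw1, w0Rw2, w1Rw1, w1Rw2, w2Rw2

Satisfiable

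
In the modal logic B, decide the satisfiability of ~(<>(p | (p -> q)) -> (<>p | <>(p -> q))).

Unsatisfiable (every branch closes)

1. ~(<>(p | (p -> q)) -> (<>p | <>(p -> q))), w0
2. <>(p | (p -> q)), w0
3. ~(<>p | <>(p -> q)), w0
4. ~<>p, w0
5. ~<>(p -> q), w0
6. ~p, w0
7. ~(p -> q), w0
8. p, w0
9. ~q, w0
Accessibility: w0Rw0
Branch closes: p and ~p both at w0.
(One branch shown.) All branches close.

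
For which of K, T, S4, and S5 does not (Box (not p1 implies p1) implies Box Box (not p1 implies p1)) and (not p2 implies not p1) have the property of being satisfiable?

K, T

S4-tableau for the formula:
1. not (Box (not p1 implies p1) implies Box Box (not p1 implies p1)) and (not p2 implies not p1), w0
2. not (Box (not p1 implies p1) implies Box Box (not p1 implies p1)), w0
3. not p2 implies not p1, w0
4. Box (not p1 implies p1), w0
5. not Box Box (not p1 implies p1), w0
6. not p1 implies p1, w0
7. p2, w0
8. p1, w0
9. not Box (not p1 implies p1), w1
10. not p1 implies p1, w1
11. p1, w1
12. not (not p1 implies p1), w2
13. not p1, w2
14. not p1 implies p1, w2
15. p1, w2
Accessibility: w0Rw0, w0Rw1, w0Rw2, w1Rw1, w1Rw2, w2Rw2
Branch closes: p1 and not p1 both at w2.
Every branch closes (one shown): unsatisfiable in S4, hence also in S5 (every S5-frame is an S4-frame).
T-tableau for the formula:
1. not (Box (not p1 implies p1) implies Box Box (not p1 implies p1)) and (not p2 implies not p1), w0
2. not (Box (not p1 implies p1) implies Box Box (not p1 implies p1)), w0
3. not p2 implies not p1, w0
4. Box (not p1 implies p1), w0
5. not Box Box (not p1 implies p1), w0
6. not p1 implies p1, w0
7. p2, w0
8. p1, w0
9. not Box (not p1 implies p1), w1
10. not p1 implies p1, w1
11. p1, w1
12. not (not p1 implies p1), w2
13. not p1, w2
Accessibility: w0Rw0, w0Rw1, w1Rw1, w1Rw2, w2Rw2
Complete open branch: satisfiable in T, hence also in K (this T-model is also a K-model).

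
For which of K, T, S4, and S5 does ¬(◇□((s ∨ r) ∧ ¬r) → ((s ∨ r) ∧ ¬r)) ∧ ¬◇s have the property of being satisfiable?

K

K-tableau for the formula:
1. ¬(◇□((s ∨ r) ∧ ¬r) → ((s ∨ r) ∧ ¬r)) ∧ ¬◇s, 0
2. ¬(◇□((s ∨ r) ∧ ¬r) → ((s ∨ r) ∧ ¬r)), 0
3. ¬◇s, 0
4. ◇□((s ∨ r) ∧ ¬r), 0
5. ¬((s ∨ r) ∧ ¬r), 0
6. r, 0
7. □((s ∨ r) ∧ ¬r), 1
8. ¬s, 1
Accessibility: 0R1
Complete open branch: satisfiable in K.
T-tableau for the formula:
1. ¬(◇□((s ∨ r) ∧ ¬r) → ((s ∨ r) ∧ ¬r)) ∧ ¬◇s, 0
2. ¬(◇□((s ∨ r) ∧ ¬r) → ((s ∨ r) ∧ ¬r)), 0
3. ¬◇s, 0
4. ◇□((s ∨ r) ∧ ¬r), 0
5. ¬((s ∨ r) ∧ ¬r), 0
6. ¬s, 0
7. ¬(s ∨ r), 0
8. ¬r, 0
9. □((s ∨ r) ∧ ¬r), 1
10. ¬s, 1
11. (s ∨ r) ∧ ¬r, 1
12. s ∨ r, 1
13. ¬r, 1
14. r, 1
Accessibility: 0R0, 0R1, 1R1
Branch closes: r and ¬r both at 1.
Every branch closes (one shown): unsatisfiable in T, hence also in S4, S5 (every S4/S5-frame is a T-frame).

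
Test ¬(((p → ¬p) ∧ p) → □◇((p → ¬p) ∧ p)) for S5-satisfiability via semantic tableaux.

No, unsatisfiable

1. ¬(((p → ¬p) ∧ p) → □◇((p → ¬p) ∧ p)), u
2. (p → ¬p) ∧ p, u
3. ¬□◇((p → ¬p) ∧ p), u
4. p → ¬p, u
5. p, u
6. ¬p, u
Accessibility: uRu
Branch closes: p and ¬p both at u.
Every branch closes; the branch above is one of them.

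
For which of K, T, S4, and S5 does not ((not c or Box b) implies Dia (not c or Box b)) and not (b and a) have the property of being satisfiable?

K-tableau for the formula:
1. not ((not c or Box b) implies Dia (not c or Box b)) and not (b and a), w0
2. not ((not c or Box b) implies Dia (not c or Box b)), w0
3. not (b and a), w0
4. not c or Box b, w0
5. not Dia (not c or Box b), w0
6. not a, w0
7. Box b, w0
Complete open branch: satisfiable in K.
T-tableau for the formula:
1. not ((not c or Box b) implies Dia (not c or Box b)) and not (b and a), w0
2. not ((not c or Box b) implies Dia (not c or Box b)), w0
3. not (b and a), w0
4. not c or Box b, w0
5. not Dia (not c or Box b), w0
6. not (not c or Box b), w0
7. c, w0
8. not Box b, w0
9. not a, w0
10. Box b, w0
11. b, w0
12. not b, w1
13. not (not c or Box b), w1
14. c, w1
15. not Box b, w1
16. b, w1
Accessibility: w0Rw0, w0Rw1, w1Rw1
Branch closes: b and not b both at w1.
Every branch closes (one shown): unsatisfiable in T, hence also in S4, S5 (every S4/S5-frame is a T-frame).

K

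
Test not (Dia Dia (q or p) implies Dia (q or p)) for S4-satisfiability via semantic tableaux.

Unsatisfiable (every branch closes)

1. not (Dia Dia (q or p) implies Dia (q or p)), w0
2. Dia Dia (q or p), w0   [neg-implies-rule on 1]
3. not Dia (q or p), w0   [neg-implies-rule on 1]
4. not (q or p), w0   [neg-Dia-rule on 3 via w0Rw0]
5. not q, w0   [neg-or-rule on 4]
6. not p, w0   [neg-or-rule on 4]
7. Dia (q or p), w1   [Dia-rule on 2: fresh world w1, w0Rw1]
8. not (q or p), w1   [neg-Dia-rule on 3 via w0Rw1]
9. not q, w1   [neg-or-rule on 8]
10. not p, w1   [neg-or-rule on 8]
11. q or p, w2   [Dia-rule on 7: fresh world w2, w1Rw2]
12. not (q or p), w2   [neg-Dia-rule on 3 via w0Rw2]
13. not q, w2   [neg-or-rule on 12]
14. not p, w2   [neg-or-rule on 12]
15. p, w2   [or-rule on 11 (branches; this branch)]
Accessibility: w0Rw0, w0Rw1, w0Rw2, w1Rw1, w1Rw2, w2Rw2
Branch closes: p and not p both at w2.
Every branch closes; the branch above is one of them.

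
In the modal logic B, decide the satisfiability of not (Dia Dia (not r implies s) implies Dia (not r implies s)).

Satisfiable (open branch found)

1. not (Dia Dia (not r implies s) implies Dia (not r implies s)), 0
2. Dia Dia (not r implies s), 0
3. not Dia (not r implies s), 0
4. not (not r implies s), 0
5. not r, 0
6. not s, 0
7. Dia (not r implies s), 1
8. not (not r implies s), 1
9. not r, 1
10. not s, 1
11. not r implies s, 2
12. s, 2
Accessibility: 0R0, 0R1, 1R0, 1R1, 1R2, 2R1, 2R2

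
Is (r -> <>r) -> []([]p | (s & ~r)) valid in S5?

Tableau for the negation ~((r -> <>r) -> []([]p | (s & ~r))):
1. ~((r -> <>r) -> []([]p | (s & ~r))), u
2. r -> <>r, u
3. ~[]([]p | (s & ~r)), u
4. <>r, u
5. ~([]p | (s & ~r)), v
6. ~[]p, v
7. ~(s & ~r), v
8. r, v
9. r, w
10. ~p, x
Accessibility: uRu, uRv, uRw, uRx, vRu, vRv, vRw, vRx, wRu, wRv, wRw, wRx, xRu, xRv, xRw, xRx
The negation has an open branch (countermodel exists).

No, not valid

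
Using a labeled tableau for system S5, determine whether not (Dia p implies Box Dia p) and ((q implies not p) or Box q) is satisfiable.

1. not (Dia p implies Box Dia p) and ((q implies not p) or Box q), w0
2. not (Dia p implies Box Dia p), w0
3. (q implies not p) or Box q, w0
4. Dia p, w0
5. not Box Dia p, w0
6. Box q, w0
7. q, w0
8. p, w1
9. q, w1
10. not Dia p, w2
11. q, w2
12. not p, w0
13. not p, w1
Accessibility: w0Rw0, w0Rw1, w0Rw2, w1Rw0, w1Rw1, w1Rw2, w2Rw0, w2Rw1, w2Rw2
Branch closes: p and not p both at w1.
All branches of the tableau close; one closing branch shown above.

No, unsatisfiable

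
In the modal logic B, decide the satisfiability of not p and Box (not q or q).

Satisfiable (open branch found)

1. not p and Box (not q or q), u
2. not p, u
3. Box (not q or q), u
4. not q or q, u
5. q, u
Accessibility: uRu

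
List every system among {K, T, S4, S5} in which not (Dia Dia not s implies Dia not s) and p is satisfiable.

S4-tableau for the formula:
1. not (Dia Dia not s implies Dia not s) and p, w0
2. not (Dia Dia not s implies Dia not s), w0   [and-rule on 1]
3. p, w0   [and-rule on 1]
4. Dia Dia not s, w0   [neg-implies-rule on 2]
5. not Dia not s, w0   [neg-implies-rule on 2]
6. s, w0   [neg-Dia-rule on 5 via w0Rw0]
7. Dia not s, w1   [Dia-rule on 4: fresh world w1, w0Rw1]
8. s, w1   [neg-Dia-rule on 5 via w0Rw1]
9. not s, w2   [Dia-rule on 7: fresh world w2, w1Rw2]
10. s, w2   [neg-Dia-rule on 5 via w0Rw2]
Accessibility: w0Rw0, w0Rw1, w0Rw2, w1Rw1, w1Rw2, w2Rw2
Branch closes: s and not s both at w2.
Every branch closes (one shown): unsatisfiable in S4, hence also in S5 (every S5-frame is an S4-frame).
T-tableau for the formula:
1. not (Dia Dia not s implies Dia not s) and p, w0
2. not (Dia Dia not s implies Dia not s), w0   [and-rule on 1]
3. p, w0   [and-rule on 1]
4. Dia Dia not s, w0   [neg-implies-rule on 2]
5. not Dia not s, w0   [neg-implies-rule on 2]
6. s, w0   [neg-Dia-rule on 5 via w0Rw0]
7. Dia not s, w1   [Dia-rule on 4: fresh world w1, w0Rw1]
8. s, w1   [neg-Dia-rule on 5 via w0Rw1]
9. not s, w2   [Dia-rule on 7: fresh world w2, w1Rw2]
Accessibility: w0Rw0, w0Rw1, w1Rw1, w1Rw2, w2Rw2
Complete open branch: satisfiable in T, hence also in K (this T-model is also a K-model).

K, T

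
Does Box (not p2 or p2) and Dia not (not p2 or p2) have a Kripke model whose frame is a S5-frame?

Unsatisfiable (every branch closes)

1. Box (not p2 or p2) and Dia not (not p2 or p2), u
2. Box (not p2 or p2), u
3. Dia not (not p2 or p2), u
4. not p2 or p2, u
5. p2, u
6. not (not p2 or p2), v
7. p2, v
8. not p2, v
Accessibility: uRu, uRv, vRu, vRv
Branch closes: p2 and not p2 both at v.
All branches of the tableau close; one closing branch shown above.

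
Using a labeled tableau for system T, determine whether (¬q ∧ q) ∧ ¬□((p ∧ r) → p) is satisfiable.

1. (¬q ∧ q) ∧ ¬□((p ∧ r) → p), w0
2. ¬q ∧ q, w0   [∧-rule on 1]
3. ¬□((p ∧ r) → p), w0   [∧-rule on 1]
4. ¬q, w0   [∧-rule on 2]
5. q, w0   [∧-rule on 2]
Accessibility: w0Rw0
Branch closes: q and ¬q both at w0.
Every branch closes; the branch above is one of them.

No, unsatisfiable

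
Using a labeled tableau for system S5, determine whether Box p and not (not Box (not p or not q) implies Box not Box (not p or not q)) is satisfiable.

No, unsatisfiable

1. Box p and not (not Box (not p or not q) implies Box not Box (not p or not q)), u
2. Box p, u
3. not (not Box (not p or not q) implies Box not Box (not p or not q)), u
4. not Box (not p or not q), u
5. not Box not Box (not p or not q), u
6. p, u
7. not (not p or not q), v
8. p, v
9. q, v
10. Box (not p or not q), w
11. p, w
12. not p or not q, u
13. not p or not q, v
14. not p or not q, w
15. not q, u
16. not q, v
Accessibility: uRu, uRv, uRw, vRu, vRv, vRw, wRu, wRv, wRw
Branch closes: q and not q both at v.
Every branch closes; the branch above is one of them.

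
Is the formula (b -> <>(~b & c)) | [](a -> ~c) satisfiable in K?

Satisfiable

1. (b -> <>(~b & c)) | [](a -> ~c), w0
2. [](a -> ~c), w0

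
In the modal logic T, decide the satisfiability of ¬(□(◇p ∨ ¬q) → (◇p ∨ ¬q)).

1. ¬(□(◇p ∨ ¬q) → (◇p ∨ ¬q)), u
2. □(◇p ∨ ¬q), u
3. ¬(◇p ∨ ¬q), u
4. ¬◇p, u
5. q, u
6. ◇p ∨ ¬q, u
7. ¬p, u
8. ◇p, u
9. p, v
10. ◇p ∨ ¬q, v
11. ¬p, v
Accessibility: uRu, uRv, vRv
Branch closes: p and ¬p both at v.
(One branch shown.) All branches close.

Unsatisfiable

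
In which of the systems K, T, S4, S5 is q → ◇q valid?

K-tableau for the negation ¬(q → ◇q):
1. ¬(q → ◇q), 0
2. q, 0
3. ¬◇q, 0
Complete open branch: countermodel on a K-frame, so not valid in K.
T-tableau for the negation ¬(q → ◇q):
1. ¬(q → ◇q), 0
2. q, 0
3. ¬◇q, 0
4. ¬q, 0
Accessibility: 0R0
Branch closes: q and ¬q both at 0.
Every branch closes (one shown): valid in T, hence also in S4, S5 (every theorem of T is a theorem of S4 and S5).

T, S4, S5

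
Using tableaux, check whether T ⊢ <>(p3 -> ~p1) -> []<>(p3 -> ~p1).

No, not valid

Tableau for the negation ~(<>(p3 -> ~p1) -> []<>(p3 -> ~p1)):
1. ~(<>(p3 -> ~p1) -> []<>(p3 -> ~p1)), u
2. <>(p3 -> ~p1), u
3. ~[]<>(p3 -> ~p1), u
4. p3 -> ~p1, v
5. ~p1, v
6. ~<>(p3 -> ~p1), w
7. ~(p3 -> ~p1), w
8. p3, w
9. p1, w
Accessibility: uRu, uRv, uRw, vRv, wRw
The negation has an open branch (countermodel exists).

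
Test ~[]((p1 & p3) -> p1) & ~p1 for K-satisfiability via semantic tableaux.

Unsatisfiable

1. ~[]((p1 & p3) -> p1) & ~p1, u
2. ~[]((p1 & p3) -> p1), u
3. ~p1, u
4. ~((p1 & p3) -> p1), v
5. p1 & p3, v
6. ~p1, v
7. p1, v
8. p3, v
Accessibility: uRv
Branch closes: p1 and ~p1 both at v.
(One branch shown.) All branches close.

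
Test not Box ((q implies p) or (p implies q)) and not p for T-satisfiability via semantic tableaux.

1. not Box ((q implies p) or (p implies q)) and not p, w0
2. not Box ((q implies p) or (p implies q)), w0   [and-rule on 1]
3. not p, w0   [and-rule on 1]
4. not ((q implies p) or (p implies q)), w1   [neg-Box-rule on 2: fresh world w1, w0Rw1]
5. not (q implies p), w1   [neg-or-rule on 4]
6. not (p implies q), w1   [neg-or-rule on 4]
7. q, w1   [neg-implies-rule on 5]
8. not p, w1   [neg-implies-rule on 5]
9. p, w1   [neg-implies-rule on 6]
10. not q, w1   [neg-implies-rule on 6]
Accessibility: w0Rw0, w0Rw1, w1Rw1
Branch closes: p and not p both at w1.
All branches of the tableau close; one closing branch shown above.

Unsatisfiable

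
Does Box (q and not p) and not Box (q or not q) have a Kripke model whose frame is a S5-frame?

1. Box (q and not p) and not Box (q or not q), 0
2. Box (q and not p), 0   [and-rule on 1]
3. not Box (q or not q), 0   [and-rule on 1]
4. q and not p, 0   [Box-rule on 2 via 0R0]
5. q, 0   [and-rule on 4]
6. not p, 0   [and-rule on 4]
7. not (q or not q), 1   [neg-Box-rule on 3: fresh world 1, 0R1]
8. not q, 1   [neg-or-rule on 7]
9. q, 1   [neg-or-rule on 7]
Accessibility: 0R0, 0R1, 1R0, 1R1
Branch closes: q and not q both at 1.
All branches of the tableau close; one closing branch shown above.

Unsatisfiable (every branch closes)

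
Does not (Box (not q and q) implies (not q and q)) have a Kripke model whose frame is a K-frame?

Satisfiable

1. not (Box (not q and q) implies (not q and q)), w0
2. Box (not q and q), w0
3. not (not q and q), w0
4. not q, w0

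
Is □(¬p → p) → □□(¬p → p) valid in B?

Tableau for the negation ¬(□(¬p → p) → □□(¬p → p)):
1. ¬(□(¬p → p) → □□(¬p → p)), 0
2. □(¬p → p), 0
3. ¬□□(¬p → p), 0
4. ¬p → p, 0
5. p, 0
6. ¬□(¬p → p), 1
7. ¬p → p, 1
8. p, 1
9. ¬(¬p → p), 2
10. ¬p, 2
Accessibility: 0R0, 0R1, 1R0, 1R1, 1R2, 2R1, 2R2
The negation has an open branch (countermodel exists).

Not valid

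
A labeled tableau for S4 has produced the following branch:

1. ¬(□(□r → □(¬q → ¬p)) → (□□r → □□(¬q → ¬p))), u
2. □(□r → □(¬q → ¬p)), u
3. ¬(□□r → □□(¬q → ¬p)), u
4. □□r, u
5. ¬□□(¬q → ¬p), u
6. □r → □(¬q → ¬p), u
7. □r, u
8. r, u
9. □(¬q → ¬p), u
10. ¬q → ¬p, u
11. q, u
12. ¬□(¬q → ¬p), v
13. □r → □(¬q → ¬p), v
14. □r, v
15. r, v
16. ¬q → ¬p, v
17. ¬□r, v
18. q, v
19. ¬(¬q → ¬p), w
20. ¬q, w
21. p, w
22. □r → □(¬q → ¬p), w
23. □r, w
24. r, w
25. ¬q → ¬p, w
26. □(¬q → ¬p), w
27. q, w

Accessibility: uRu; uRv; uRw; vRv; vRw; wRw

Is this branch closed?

Both q and ¬q appear at w.

Closed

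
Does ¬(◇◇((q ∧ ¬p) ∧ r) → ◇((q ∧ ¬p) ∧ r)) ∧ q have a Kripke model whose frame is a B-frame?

1. ¬(◇◇((q ∧ ¬p) ∧ r) → ◇((q ∧ ¬p) ∧ r)) ∧ q, u
2. ¬(◇◇((q ∧ ¬p) ∧ r) → ◇((q ∧ ¬p) ∧ r)), u
3. q, u
4. ◇◇((q ∧ ¬p) ∧ r), u
5. ¬◇((q ∧ ¬p) ∧ r), u
6. ¬((q ∧ ¬p) ∧ r), u
7. ¬r, u
8. ◇((q ∧ ¬p) ∧ r), v
9. ¬((q ∧ ¬p) ∧ r), v
10. ¬r, v
11. (q ∧ ¬p) ∧ r, w
12. q ∧ ¬p, w
13. r, w
14. q, w
15. ¬p, w
Accessibility: uRu, uRv, vRu, vRv, vRw, wRv, wRw

Satisfiable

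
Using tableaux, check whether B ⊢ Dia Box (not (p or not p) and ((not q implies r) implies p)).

Tableau for the negation not Dia Box (not (p or not p) and ((not q implies r) implies p)):
1. not Dia Box (not (p or not p) and ((not q implies r) implies p)), u
2. not Box (not (p or not p) and ((not q implies r) implies p)), u
3. not (not (p or not p) and ((not q implies r) implies p)), v
4. not Box (not (p or not p) and ((not q implies r) implies p)), v
5. not ((not q implies r) implies p), v
6. not q implies r, v
7. not p, v
8. r, v
9. not (not (p or not p) and ((not q implies r) implies p)), w
10. not ((not q implies r) implies p), w
11. not q implies r, w
12. not p, w
13. r, w
Accessibility: uRu, uRv, vRu, vRv, vRw, wRv, wRw
The negation has an open branch (countermodel exists).

Invalid (countermodel exists)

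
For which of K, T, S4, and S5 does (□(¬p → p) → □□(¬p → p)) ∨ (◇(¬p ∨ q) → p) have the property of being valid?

T, S4, S5

K-tableau for the negation ¬((□(¬p → p) → □□(¬p → p)) ∨ (◇(¬p ∨ q) → p)):
1. ¬((□(¬p → p) → □□(¬p → p)) ∨ (◇(¬p ∨ q) → p)), u
2. ¬(□(¬p → p) → □□(¬p → p)), u   [¬∨-rule on 1]
3. ¬(◇(¬p ∨ q) → p), u   [¬∨-rule on 1]
4. □(¬p → p), u   [¬→-rule on 2]
5. ¬□□(¬p → p), u   [¬→-rule on 2]
6. ◇(¬p ∨ q), u   [¬→-rule on 3]
7. ¬p, u   [¬→-rule on 3]
8. ¬□(¬p → p), v   [¬□-rule on 5: fresh world v, uRv]
9. ¬p → p, v   [□-rule on 4 via uRv]
10. p, v   [→-rule on 9 (branches; this branch)]
11. ¬p ∨ q, w   [◇-rule on 6: fresh world w, uRw]
12. ¬p → p, w   [□-rule on 4 via uRw]
13. q, w   [∨-rule on 11 (branches; this branch)]
14. p, w   [→-rule on 12 (branches; this branch)]
15. ¬(¬p → p), x   [¬□-rule on 8: fresh world x, vRx]
16. ¬p, x   [¬→-rule on 15]
Accessibility: uRv, uRw, vRx
Complete open branch: countermodel on a K-frame, so not valid in K.
T-tableau for the negation ¬((□(¬p → p) → □□(¬p → p)) ∨ (◇(¬p ∨ q) → p)):
1. ¬((□(¬p → p) → □□(¬p → p)) ∨ (◇(¬p ∨ q) → p)), u
2. ¬(□(¬p → p) → □□(¬p → p)), u   [¬∨-rule on 1]
3. ¬(◇(¬p ∨ q) → p), u   [¬∨-rule on 1]
4. □(¬p → p), u   [¬→-rule on 2]
5. ¬□□(¬p → p), u   [¬→-rule on 2]
6. ◇(¬p ∨ q), u   [¬→-rule on 3]
7. ¬p, u   [¬→-rule on 3]
8. ¬p → p, u   [□-rule on 4 via uRu]
9. p, u   [→-rule on 8 (branches; this branch)]
Accessibility: uRu
Branch closes: p and ¬p both at u.
Every branch closes (one shown): valid in T, hence also in S4, S5 (every theorem of T is a theorem of S4 and S5).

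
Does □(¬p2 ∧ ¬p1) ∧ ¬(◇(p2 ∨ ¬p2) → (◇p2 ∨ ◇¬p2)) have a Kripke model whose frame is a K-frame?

1. □(¬p2 ∧ ¬p1) ∧ ¬(◇(p2 ∨ ¬p2) → (◇p2 ∨ ◇¬p2)), 0
2. □(¬p2 ∧ ¬p1), 0   [∧-rule on 1]
3. ¬(◇(p2 ∨ ¬p2) → (◇p2 ∨ ◇¬p2)), 0   [∧-rule on 1]
4. ◇(p2 ∨ ¬p2), 0   [¬→-rule on 3]
5. ¬(◇p2 ∨ ◇¬p2), 0   [¬→-rule on 3]
6. ¬◇p2, 0   [¬∨-rule on 5]
7. ¬◇¬p2, 0   [¬∨-rule on 5]
8. p2 ∨ ¬p2, 1   [◇-rule on 4: fresh world 1, 0R1]
9. ¬p2 ∧ ¬p1, 1   [□-rule on 2 via 0R1]
10. ¬p2, 1   [∧-rule on 9]
11. ¬p1, 1   [∧-rule on 9]
12. p2, 1   [¬◇-rule on 7 via 0R1]
Accessibility: 0R1
Branch closes: p2 and ¬p2 both at 1.
Every branch closes; the branch above is one of them.

Unsatisfiable (every branch closes)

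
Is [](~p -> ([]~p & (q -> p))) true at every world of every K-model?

Tableau for the negation ~[](~p -> ([]~p & (q -> p))):
1. ~[](~p -> ([]~p & (q -> p))), 0
2. ~(~p -> ([]~p & (q -> p))), 1
3. ~p, 1
4. ~([]~p & (q -> p)), 1
5. ~(q -> p), 1
6. q, 1
Accessibility: 0R1
The negation has an open branch (countermodel exists).

Invalid (countermodel exists)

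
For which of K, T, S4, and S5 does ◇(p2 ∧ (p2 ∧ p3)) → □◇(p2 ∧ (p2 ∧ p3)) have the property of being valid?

S5

S4-tableau for the negation ¬(◇(p2 ∧ (p2 ∧ p3)) → □◇(p2 ∧ (p2 ∧ p3))):
1. ¬(◇(p2 ∧ (p2 ∧ p3)) → □◇(p2 ∧ (p2 ∧ p3))), u
2. ◇(p2 ∧ (p2 ∧ p3)), u
3. ¬□◇(p2 ∧ (p2 ∧ p3)), u
4. p2 ∧ (p2 ∧ p3), v
5. p2, v
6. p2 ∧ p3, v
7. p3, v
8. ¬◇(p2 ∧ (p2 ∧ p3)), w
9. ¬(p2 ∧ (p2 ∧ p3)), w
10. ¬(p2 ∧ p3), w
11. ¬p3, w
Accessibility: uRu, uRv, uRw, vRv, wRw
Complete open branch: countermodel on an S4-frame, so not valid in S4, nor in K, T (the same frame is also a K-frame and a T-frame).
S5-tableau for the negation ¬(◇(p2 ∧ (p2 ∧ p3)) → □◇(p2 ∧ (p2 ∧ p3))):
1. ¬(◇(p2 ∧ (p2 ∧ p3)) → □◇(p2 ∧ (p2 ∧ p3))), u
2. ◇(p2 ∧ (p2 ∧ p3)), u
3. ¬□◇(p2 ∧ (p2 ∧ p3)), u
4. p2 ∧ (p2 ∧ p3), v
5. p2, v
6. p2 ∧ p3, v
7. p3, v
8. ¬◇(p2 ∧ (p2 ∧ p3)), w
9. ¬(p2 ∧ (p2 ∧ p3)), u
10. ¬(p2 ∧ (p2 ∧ p3)), v
11. ¬(p2 ∧ (p2 ∧ p3)), w
12. ¬(p2 ∧ p3), u
13. ¬(p2 ∧ p3), v
14. ¬(p2 ∧ p3), w
15. ¬p3, u
16. ¬p3, v
Accessibility: uRu, uRv, uRw, vRu, vRv, vRw, wRu, wRv, wRw
Branch closes: p3 and ¬p3 both at v.
Every branch closes (one shown): valid in S5.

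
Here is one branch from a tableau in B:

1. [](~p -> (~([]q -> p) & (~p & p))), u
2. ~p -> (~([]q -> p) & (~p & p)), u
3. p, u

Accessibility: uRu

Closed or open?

No atom appears with both signs at the same world.

Not closed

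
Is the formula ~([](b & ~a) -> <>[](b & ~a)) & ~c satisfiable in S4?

Unsatisfiable

1. ~([](b & ~a) -> <>[](b & ~a)) & ~c, u
2. ~([](b & ~a) -> <>[](b & ~a)), u
3. ~c, u
4. [](b & ~a), u
5. ~<>[](b & ~a), u
6. b & ~a, u
7. b, u
8. ~a, u
9. ~[](b & ~a), u
10. ~(b & ~a), v
11. b & ~a, v
12. b, v
13. ~a, v
14. ~[](b & ~a), v
15. a, v
Accessibility: uRu, uRv, vRv
Branch closes: a and ~a both at v.
All branches of the tableau close; one closing branch shown above.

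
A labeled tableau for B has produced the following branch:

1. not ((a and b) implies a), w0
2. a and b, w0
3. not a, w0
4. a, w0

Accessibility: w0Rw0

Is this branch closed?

Yes, closed

Both a and not a appear at w0.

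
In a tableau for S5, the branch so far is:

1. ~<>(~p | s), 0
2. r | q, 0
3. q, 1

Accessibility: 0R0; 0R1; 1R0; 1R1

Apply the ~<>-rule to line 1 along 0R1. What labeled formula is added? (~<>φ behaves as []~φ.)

~<>φ behaves as []~φ: propagate the negated body to each accessible world.

~(~p | s), 1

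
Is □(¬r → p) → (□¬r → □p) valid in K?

Valid in K

Tableau for the negation ¬(□(¬r → p) → (□¬r → □p)):
1. ¬(□(¬r → p) → (□¬r → □p)), u
2. □(¬r → p), u   [¬→-rule on 1]
3. ¬(□¬r → □p), u   [¬→-rule on 1]
4. □¬r, u   [¬→-rule on 3]
5. ¬□p, u   [¬→-rule on 3]
6. ¬p, v   [¬□-rule on 5: fresh world v, uRv]
7. ¬r → p, v   [□-rule on 2 via uRv]
8. ¬r, v   [□-rule on 4 via uRv]
9. p, v   [→-rule on 7 (branches; this branch)]
Accessibility: uRv
Branch closes: p and ¬p both at v.
All branches of the negation close; one closing branch shown above.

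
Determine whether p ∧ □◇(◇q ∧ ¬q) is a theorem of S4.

Tableau for the negation ¬(p ∧ □◇(◇q ∧ ¬q)):
1. ¬(p ∧ □◇(◇q ∧ ¬q)), w0
2. ¬□◇(◇q ∧ ¬q), w0
3. ¬◇(◇q ∧ ¬q), w1
4. ¬(◇q ∧ ¬q), w1
5. q, w1
Accessibility: w0Rw0, w0Rw1, w1Rw1
The negation has an open branch (countermodel exists).

No, not valid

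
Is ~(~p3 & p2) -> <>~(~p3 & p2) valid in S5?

Valid

Tableau for the negation ~(~(~p3 & p2) -> <>~(~p3 & p2)):
1. ~(~(~p3 & p2) -> <>~(~p3 & p2)), 0
2. ~(~p3 & p2), 0   [~->-rule on 1]
3. ~<>~(~p3 & p2), 0   [~->-rule on 1]
4. ~p3 & p2, 0   [~<>-rule on 3 via 0R0]
5. ~p3, 0   [&-rule on 4]
6. p2, 0   [&-rule on 4]
7. ~p2, 0   [~&-rule on 2 (branches; this branch)]
Accessibility: 0R0
Branch closes: p2 and ~p2 both at 0.
Every branch of the negation's tableau closes; the branch above is one of them.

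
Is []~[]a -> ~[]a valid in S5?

Yes, valid

Tableau for the negation ~([]~[]a -> ~[]a):
1. ~([]~[]a -> ~[]a), u
2. []~[]a, u
3. []a, u
4. ~[]a, u
5. a, u
6. ~a, v
7. ~[]a, v
8. a, v
Accessibility: uRu, uRv, vRu, vRv
Branch closes: a and ~a both at v.
Every branch of the negation's tableau closes; the branch above is one of them.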